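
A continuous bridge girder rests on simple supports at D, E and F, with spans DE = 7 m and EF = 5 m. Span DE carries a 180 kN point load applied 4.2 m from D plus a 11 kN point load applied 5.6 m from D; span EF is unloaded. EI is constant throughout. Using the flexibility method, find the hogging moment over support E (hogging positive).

M_E = 147.6 kN·m

Insert a hinge at E; M_E is the redundant, and each span becomes simply supported.
Discontinuity in slope at E on the released structure — sum the simple-span end rotations:
  span DE: point load 180 at a = 4.2: Pab(L + a)/(6LEI) = 564.5/EI
  span DE: point load 11 at a = 5.6: Pab(L + a)/(6LEI) = 25.87/EI
  relative rotation θ_0 = (590.4 + 0)/EI = 590.4/EI
A unit hogging moment at E produces rotation L₁/(3EI) + L₂/(3EI) = 4/EI.
Slope continuity at E: θ_0 = M_E·4/EI, so M_E = 590.4/4 = 147.6 kN·m (hogging).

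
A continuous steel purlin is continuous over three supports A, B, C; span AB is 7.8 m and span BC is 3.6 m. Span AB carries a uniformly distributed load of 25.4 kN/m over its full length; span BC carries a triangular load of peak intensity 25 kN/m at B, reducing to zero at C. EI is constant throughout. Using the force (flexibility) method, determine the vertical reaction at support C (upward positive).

R_C = -23.61 kN

Take M_B as the redundant. Released structure: two simple spans AB and BC with a hinge at B.
Discontinuity in slope at B on the released structure — sum the simple-span end rotations:
  span AB: UDL 25.4: wL³/(24EI) = 502.2/EI
  span BC: triangular load, peak 25: w₀L³/(45EI) = 25.92/EI
  relative rotation θ_0 = (502.2 + 25.92)/EI = 528.2/EI
A unit hogging moment at B produces rotation L₁/(3EI) + L₂/(3EI) = 3.8/EI.
Slope continuity at B: θ_0 = M_B·3.8/EI, so M_B = 528.2/3.8 = 139 kN·m (hogging).
Span BC, ΣM about C: R_B^{BC}·3.6 = 108 + 139, so R_B^{BC} = 68.61 kN and R_C = 45 − 68.61 = -23.61 kN.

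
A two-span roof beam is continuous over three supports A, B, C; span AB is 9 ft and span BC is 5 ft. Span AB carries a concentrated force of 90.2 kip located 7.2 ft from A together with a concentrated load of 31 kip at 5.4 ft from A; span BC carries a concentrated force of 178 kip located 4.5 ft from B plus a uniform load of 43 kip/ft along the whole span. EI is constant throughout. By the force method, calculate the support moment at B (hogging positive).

M_B = 173.3 kip·ft

Insert a hinge at B; M_B is the redundant, and each span becomes simply supported.
End slopes at the hinge B, treating each span as simply supported:
  span AB: point load 90.2 at a = 7.2: Pab(L + a)/(6LEI) = 350.7/EI
  span AB: point load 31 at a = 5.4: Pab(L + a)/(6LEI) = 160.7/EI
  span BC: point load 178 at a = 4.5: Pab(L + b)/(6LEI) = 73.42/EI
  span BC: UDL 43: wL³/(24EI) = 224/EI
  relative rotation θ_0 = (511.4 + 297.4)/EI = 808.8/EI
A unit hogging moment at B produces rotation L₁/(3EI) + L₂/(3EI) = 4.667/EI.
Compatibility: M_B·(L₁+L₂)/(3EI) = θ_0, giving M_B = 173.3 kip·ft (hogging).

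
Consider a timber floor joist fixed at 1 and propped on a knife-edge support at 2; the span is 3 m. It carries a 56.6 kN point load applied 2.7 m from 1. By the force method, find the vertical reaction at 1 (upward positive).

R_1 = 8.462 kN

Take the reaction at 2 as the redundant and release it; the primary structure is a cantilever fixed at 1.
Downward deflection at the released point 2 due to the loads:
  point load 56.6 at a = 2.7: Pa²(3L − a)/(6EI) = 433.2/EI
Tip deflection under a unit load at 2: L³/(3EI) = 9/EI.
The prop prevents deflection at 2: R_2 = δ_0/δ_{22} = 433.2/9 = 48.14 kN.
Vertical equilibrium: R_1 = ΣP − R_2 = 56.6 − 48.14 = 8.462 kN.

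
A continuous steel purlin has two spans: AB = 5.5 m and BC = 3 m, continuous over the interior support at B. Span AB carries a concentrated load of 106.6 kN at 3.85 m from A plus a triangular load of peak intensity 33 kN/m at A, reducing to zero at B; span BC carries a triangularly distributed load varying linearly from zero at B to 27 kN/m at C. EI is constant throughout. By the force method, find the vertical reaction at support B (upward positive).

R_B = 175.2 kN

Insert a hinge at B; M_B is the redundant, and each span becomes simply supported.
End slopes at the hinge B, treating each span as simply supported:
  span AB: point load 106.6 at a = 3.85: Pab(L + a)/(6LEI) = 191.9/EI
  span AB: triangular load, peak 33: 7w₀L³/(360EI) = 106.8/EI
  span BC: triangular load, peak 27: 7w₀L³/(360EI) = 14.18/EI
  relative rotation θ_0 = (298.6 + 14.18)/EI = 312.8/EI
A unit hogging moment at B produces rotation L₁/(3EI) + L₂/(3EI) = 2.833/EI.
Compatibility: M_B·(L₁+L₂)/(3EI) = θ_0, giving M_B = 110.4 kN·m (hogging).
Span AB, ΣM about A with M_B applied at B: R_B^{AB}·5.5 = 576.8 + 110.4, so R_B^{AB} = 124.9 kN and R_A = 197.3 − 124.9 = 72.41 kN.
Span BC, ΣM about C: R_B^{BC}·3 = 40.5 + 110.4, so R_B^{BC} = 50.3 kN and R_C = 40.5 − 50.3 = -9.8 kN.
R_B = 124.9 + 50.3 = 175.2 kN.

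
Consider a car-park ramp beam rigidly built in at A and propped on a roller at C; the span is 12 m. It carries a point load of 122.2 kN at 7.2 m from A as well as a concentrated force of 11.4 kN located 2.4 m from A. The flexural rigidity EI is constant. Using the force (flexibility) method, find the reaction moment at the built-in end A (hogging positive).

M_A = 266.1 kN·m

Remove the prop at C; the released (primary) structure is a cantilever built in at A.
Primary-structure tip deflection at C by superposition:
  point load 122.2 at a = 7.2: Pa²(3L − a)/(6EI) = 30407/EI
  point load 11.4 at a = 2.4: Pa²(3L − a)/(6EI) = 367.7/EI
  δ_0 = 30775/EI
Flexibility coefficient — unit upward force at C: δ_{CC} = L³/(3EI) = 576/EI.
The prop prevents deflection at C: R_C = δ_0/δ_{CC} = 30775/576 = 53.43 kN.
Moment equilibrium about A: M_A = Σ(load moments about A) − R_C·L = 907.2 − 53.43×12 = 266.1 kN·m.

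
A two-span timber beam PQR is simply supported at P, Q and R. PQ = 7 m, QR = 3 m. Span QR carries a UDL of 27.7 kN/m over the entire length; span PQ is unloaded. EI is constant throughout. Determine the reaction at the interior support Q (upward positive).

R_Q = 46 kN

Release continuity at Q by inserting a hinge; the redundant is the internal moment M_Q. The primary structure is two simply-supported spans PQ and QR.
Discontinuity in slope at Q on the released structure — sum the simple-span end rotations:
  span QR: UDL 27.7: wL³/(24EI) = 31.16/EI
  relative rotation θ_0 = (0 + 31.16)/EI = 31.16/EI
A unit hogging moment at Q produces rotation L₁/(3EI) + L₂/(3EI) = 3.333/EI.
Compatibility: M_Q·(L₁+L₂)/(3EI) = θ_0, giving M_Q = 9.349 kN·m (hogging).
Span PQ, ΣM about P with M_Q applied at Q: R_Q^{PQ}·7 = 0 + 9.349, so R_Q^{PQ} = 1.336 kN and R_P = 0 − 1.336 = -1.336 kN.
Span QR, ΣM about R: R_Q^{QR}·3 = 124.7 + 9.349, so R_Q^{QR} = 44.67 kN and R_R = 83.1 − 44.67 = 38.43 kN.
R_Q = 1.336 + 44.67 = 46 kN.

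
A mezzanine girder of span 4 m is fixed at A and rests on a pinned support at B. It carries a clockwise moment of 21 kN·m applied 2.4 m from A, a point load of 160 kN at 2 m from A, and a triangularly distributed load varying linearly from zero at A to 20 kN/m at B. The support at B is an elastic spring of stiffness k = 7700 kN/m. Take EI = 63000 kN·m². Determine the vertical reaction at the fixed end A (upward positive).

R_A = 143.2 kN

Choose R_B as the redundant. The primary structure is the cantilever fixed at A.
Downward deflection at the released point B due to the loads:
  clockwise couple 21 at a = 2.4: M₀a(2L − a)/(2EI) = 141.1/EI
  point load 160 at a = 2: Pa²(3L − a)/(6EI) = 1067/EI
  triangular load, peak 20 at the free end: 11w₀L⁴/(120EI) = 469.3/EI
  δ_0 = 1677/EI
Tip deflection under a unit load at B: L³/(3EI) = 21.33/EI.
With EI = 63000 kN·m²: δ_0 = 0.026621 m and δ_{BB} = 0.000339 m/kN.
Compatibility — the spring shortens by R_B/k under the reaction it provides: δ_0 − R_B·δ_{BB} = R_B/k. With 1/k = 0.00013 m/kN, R_B = δ_0 / (δ_{BB} + 1/k) = 0.026621 / (0.000339 + 0.00013) = 56.82 kN.
Vertical equilibrium: R_A = ΣP − R_B = 200 − 56.82 = 143.2 kN.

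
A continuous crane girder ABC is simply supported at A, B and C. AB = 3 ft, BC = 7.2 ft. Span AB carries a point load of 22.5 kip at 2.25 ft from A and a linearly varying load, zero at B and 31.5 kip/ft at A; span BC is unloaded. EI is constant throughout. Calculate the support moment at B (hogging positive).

Release continuity at B by inserting a hinge; the redundant is the internal moment M_B. The primary structure is two simply-supported spans AB and BC.
Discontinuity in slope at B on the released structure — sum the simple-span end rotations:
  span AB: point load 22.5 at a = 2.25: Pab(L + a)/(6LEI) = 11.07/EI
  span AB: triangular load, peak 31.5: 7w₀L³/(360EI) = 16.54/EI
  relative rotation θ_0 = (27.61 + 0)/EI = 27.61/EI
A unit hogging moment at B produces rotation L₁/(3EI) + L₂/(3EI) = 3.4/EI.
Compatibility: M_B·(L₁+L₂)/(3EI) = θ_0, giving M_B = 8.121 kip·ft (hogging).

M_B = 8.121 kip·ft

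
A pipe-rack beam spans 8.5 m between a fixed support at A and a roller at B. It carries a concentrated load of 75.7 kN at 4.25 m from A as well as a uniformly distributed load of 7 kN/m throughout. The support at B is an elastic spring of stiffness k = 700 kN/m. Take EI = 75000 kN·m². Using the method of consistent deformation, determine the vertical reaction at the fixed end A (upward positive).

R_A = 105 kN

Release the roller at B. Primary structure: cantilever fixed at A.
Deflection at B on the released cantilever, summing each load's contribution:
  point load 75.7 at a = 4.25: Pa²(3L − a)/(6EI) = 4843/EI
  UDL 7: wL⁴/(8EI) = 4568/EI
  δ_0 = 9410/EI
Tip deflection under a unit load at B: L³/(3EI) = 204.7/EI.
With EI = 75000 kN·m²: δ_0 = 0.12547 m and δ_{BB} = 0.002729 m/kN.
Compatibility — the spring shortens by R_B/k under the reaction it provides: δ_0 − R_B·δ_{BB} = R_B/k. With 1/k = 0.001429 m/kN, R_B = δ_0 / (δ_{BB} + 1/k) = 0.12547 / (0.002729 + 0.001429) = 30.18 kN.
Vertical equilibrium: R_A = ΣP − R_B = 135.2 − 30.18 = 105 kN.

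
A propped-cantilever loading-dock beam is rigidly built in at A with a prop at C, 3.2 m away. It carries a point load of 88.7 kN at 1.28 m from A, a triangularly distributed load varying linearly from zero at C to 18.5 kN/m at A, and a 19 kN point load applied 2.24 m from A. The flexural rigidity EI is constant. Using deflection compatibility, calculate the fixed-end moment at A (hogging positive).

M_A = 75.43 kN·m

Take the reaction at C as the redundant and release it; the primary structure is a cantilever fixed at A.
Deflection at C on the released cantilever, summing each load's contribution:
  point load 88.7 at a = 1.28: Pa²(3L − a)/(6EI) = 201.5/EI
  triangular load, peak 18.5 at the fixed end: w₀L⁴/(30EI) = 64.66/EI
  point load 19 at a = 2.24: Pa²(3L − a)/(6EI) = 116.9/EI
  δ_0 = 383.1/EI
Flexibility coefficient — unit upward force at C: δ_{CC} = L³/(3EI) = 10.92/EI.
The prop prevents deflection at C: R_C = δ_0/δ_{CC} = 383.1/10.92 = 35.08 kN.
Moment equilibrium about A: M_A = Σ(load moments about A) − R_C·L = 187.7 − 35.08×3.2 = 75.43 kN·m.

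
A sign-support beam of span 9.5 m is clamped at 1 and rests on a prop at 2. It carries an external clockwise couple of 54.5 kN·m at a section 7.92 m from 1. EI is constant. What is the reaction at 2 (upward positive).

R_2 = 8.367 kN

Remove the prop at 2; the released (primary) structure is a cantilever built in at 1.
Downward deflection at the released point 2 due to the loads:
  clockwise couple 54.5 at a = 7.92: M₀a(2L − a)/(2EI) = 2391/EI
Tip deflection under a unit load at 2: L³/(3EI) = 285.8/EI.
The prop prevents deflection at 2: R_2 = δ_0/δ_{22} = 2391/285.8 = 8.367 kN.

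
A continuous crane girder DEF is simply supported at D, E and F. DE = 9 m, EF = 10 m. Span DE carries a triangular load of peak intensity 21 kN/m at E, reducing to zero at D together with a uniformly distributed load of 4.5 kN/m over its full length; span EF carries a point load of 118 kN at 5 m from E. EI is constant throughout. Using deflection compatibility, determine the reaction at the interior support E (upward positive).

R_E = 182.7 kN

Insert a hinge at E; M_E is the redundant, and each span becomes simply supported.
Discontinuity in slope at E on the released structure — sum the simple-span end rotations:
  span DE: triangular load, peak 21: w₀L³/(45EI) = 340.2/EI
  span DE: UDL 4.5: wL³/(24EI) = 136.7/EI
  span EF: point load 118 at a = 5: Pab(L + b)/(6LEI) = 737.5/EI
  relative rotation θ_0 = (476.9 + 737.5)/EI = 1214/EI
A unit hogging moment at E produces rotation L₁/(3EI) + L₂/(3EI) = 6.333/EI.
Compatibility: M_E·(L₁+L₂)/(3EI) = θ_0, giving M_E = 191.7 kN·m (hogging).
Span DE, ΣM about D with M_E applied at E: R_E^{DE}·9 = 749.2 + 191.7, so R_E^{DE} = 104.6 kN and R_D = 135 − 104.6 = 30.44 kN.
Span EF, ΣM about F: R_E^{EF}·10 = 590 + 191.7, so R_E^{EF} = 78.17 kN and R_F = 118 − 78.17 = 39.83 kN.
R_E = 104.6 + 78.17 = 182.7 kN.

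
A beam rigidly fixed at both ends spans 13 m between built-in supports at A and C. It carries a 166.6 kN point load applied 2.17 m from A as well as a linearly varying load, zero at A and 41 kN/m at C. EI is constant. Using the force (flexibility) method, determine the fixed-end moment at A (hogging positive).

M_A = 481.9 kN·m

Take the two fixed-end moments M_A, M_C as redundants; the released structure is the simple span AC.
End rotations of the released simple span under the applied load (×1/EI):
  at A: point load 166.6 at a = 2.17: Pab(L + b)/(6LEI) = 1196/EI
  at C: point load 166.6 at a = 2.17: Pab(L + a)/(6LEI) = 761.5/EI
  at A: triangular load, peak 41: 7w₀L³/(360EI) = 1751/EI
  at C: triangular load, peak 41: w₀L³/(45EI) = 2002/EI
  θ_A0 = 2948/EI,  θ_C0 = 2763/EI
Flexibility coefficients: a unit moment at one end gives L/(3EI) there and L/(6EI) at the far end, so f₁₁ = f₂₂ = 4.333/EI and f₁₂ = f₂₁ = 2.167/EI.
Compatibility — zero rotation at each built-in end:
  4.333 M_A + 2.167 M_C = 2948
  2.167 M_A + 4.333 M_C = 2763
Solving the pair gives M_A = 481.9 kN·m and M_C = 396.7 kN·m (hogging).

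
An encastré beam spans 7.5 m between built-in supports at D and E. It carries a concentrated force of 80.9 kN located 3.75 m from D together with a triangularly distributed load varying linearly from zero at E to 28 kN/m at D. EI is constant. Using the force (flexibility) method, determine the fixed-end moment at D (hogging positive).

M_D = 154.6 kN·m

Release both end moments; the primary structure is a simply-supported span DE with redundants M_D and M_E.
On the primary (simply-supported) span, the end slopes from the loading are:
  at D: point load 80.9 at a = 3.75: Pab(L + b)/(6LEI) = 284.4/EI
  at E: point load 80.9 at a = 3.75: Pab(L + a)/(6LEI) = 284.4/EI
  at D: triangular load, peak 28: w₀L³/(45EI) = 262.5/EI
  at E: triangular load, peak 28: 7w₀L³/(360EI) = 229.7/EI
  θ_D0 = 546.9/EI,  θ_E0 = 514.1/EI
Flexibility coefficients: a unit moment at one end gives L/(3EI) there and L/(6EI) at the far end, so f₁₁ = f₂₂ = 2.5/EI and f₁₂ = f₂₁ = 1.25/EI.
Compatibility — zero rotation at each built-in end:
  2.5 M_D + 1.25 M_E = 546.9
  1.25 M_D + 2.5 M_E = 514.1
Solving the pair gives M_D = 154.6 kN·m and M_E = 128.3 kN·m (hogging).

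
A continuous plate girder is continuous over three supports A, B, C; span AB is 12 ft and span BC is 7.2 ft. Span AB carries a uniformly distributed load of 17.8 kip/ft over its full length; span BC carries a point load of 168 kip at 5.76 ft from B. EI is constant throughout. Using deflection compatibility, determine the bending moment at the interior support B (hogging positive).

M_B = 243.8 kip·ft

Insert a hinge at B; M_B is the redundant, and each span becomes simply supported.
End slopes at the hinge B, treating each span as simply supported:
  span AB: UDL 17.8: wL³/(24EI) = 1282/EI
  span BC: point load 168 at a = 5.76: Pab(L + b)/(6LEI) = 278.7/EI
  relative rotation θ_0 = (1282 + 278.7)/EI = 1560/EI
A unit hogging moment at B produces rotation L₁/(3EI) + L₂/(3EI) = 6.4/EI.
Compatibility: M_B·(L₁+L₂)/(3EI) = θ_0, giving M_B = 243.8 kip·ft (hogging).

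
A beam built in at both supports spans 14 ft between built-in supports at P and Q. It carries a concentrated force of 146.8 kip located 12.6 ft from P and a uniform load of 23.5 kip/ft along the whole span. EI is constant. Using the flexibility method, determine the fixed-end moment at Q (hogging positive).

Take the two fixed-end moments M_P, M_Q as redundants; the released structure is the simple span PQ.
On the primary (simply-supported) span, the end slopes from the loading are:
  at P: point load 146.8 at a = 12.6: Pab(L + b)/(6LEI) = 474.8/EI
  at Q: point load 146.8 at a = 12.6: Pab(L + a)/(6LEI) = 820/EI
  at P: UDL 23.5: wL³/(24EI) = 2687/EI
  at Q: UDL 23.5: wL³/(24EI) = 2687/EI
  θ_P0 = 3162/EI,  θ_Q0 = 3507/EI
Flexibility coefficients: a unit moment at one end gives L/(3EI) there and L/(6EI) at the far end, so f₁₁ = f₂₂ = 4.667/EI and f₁₂ = f₂₁ = 2.333/EI.
Compatibility — zero rotation at each built-in end:
  4.667 M_P + 2.333 M_Q = 3162
  2.333 M_P + 4.667 M_Q = 3507
Solving the pair gives M_P = 402.3 kip·ft and M_Q = 550.3 kip·ft (hogging).

M_Q = 550.3 kip·ft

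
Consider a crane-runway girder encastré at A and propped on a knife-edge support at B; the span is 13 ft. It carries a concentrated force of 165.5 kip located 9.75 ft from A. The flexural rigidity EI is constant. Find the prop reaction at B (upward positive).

Release the roller at B. Primary structure: cantilever fixed at A.
Deflection at B on the released cantilever, summing each load's contribution:
  point load 165.5 at a = 9.75: Pa²(3L − a)/(6EI) = 76698/EI
Flexibility coefficient — unit upward force at B: δ_{BB} = L³/(3EI) = 732.3/EI.
The prop prevents deflection at B: R_B = δ_0/δ_{BB} = 76698/732.3 = 104.7 kip.

R_B = 104.7 kip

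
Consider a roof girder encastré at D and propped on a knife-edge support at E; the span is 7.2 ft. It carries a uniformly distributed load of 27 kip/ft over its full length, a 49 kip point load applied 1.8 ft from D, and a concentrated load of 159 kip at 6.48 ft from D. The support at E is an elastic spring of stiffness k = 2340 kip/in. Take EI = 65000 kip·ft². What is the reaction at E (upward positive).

Release the roller at E. Primary structure: cantilever fixed at D.
Deflection at E on the released cantilever, summing each load's contribution:
  UDL 27: wL⁴/(8EI) = 9070/EI
  point load 49 at a = 1.8: Pa²(3L − a)/(6EI) = 523.9/EI
  point load 159 at a = 6.48: Pa²(3L − a)/(6EI) = 16825/EI
  δ_0 = 26419/EI
Flexibility coefficient — unit upward force at E: δ_{EE} = L³/(3EI) = 124.4/EI.
With EI = 65000 kip·ft²: δ_0 = 0.40644 ft and δ_{EE} = 0.001914 ft/kip.
Compatibility — the spring shortens by R_E/k under the reaction it provides: δ_0 − R_E·δ_{EE} = R_E/k. With 1/k = 1/(2340×12) ft/kip = 0.000036 ft/kip, R_E = δ_0 / (δ_{EE} + 1/k) = 0.40644 / (0.001914 + 0.000036) = 208.5 kip.

R_E = 208.5 kip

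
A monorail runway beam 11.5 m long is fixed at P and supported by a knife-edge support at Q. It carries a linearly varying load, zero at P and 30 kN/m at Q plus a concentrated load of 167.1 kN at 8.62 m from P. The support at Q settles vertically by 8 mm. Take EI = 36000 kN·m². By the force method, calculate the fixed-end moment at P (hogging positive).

M_P = 463.5 kN·m

Take the reaction at Q as the redundant and release it; the primary structure is a cantilever fixed at P.
Deflection at Q on the released cantilever, summing each load's contribution:
  triangular load, peak 30 at the free end: 11w₀L⁴/(120EI) = 48098/EI
  point load 167.1 at a = 8.62: Pa²(3L − a)/(6EI) = 53555/EI
  δ_0 = 101653/EI
Tip deflection under a unit load at Q: L³/(3EI) = 507/EI.
With EI = 36000 kN·m²: δ_0 = 2.8237 m and δ_{QQ} = 0.014082 m/kN.
Compatibility — the beam at Q must follow the support down by 0.008 m: δ_0 − R_Q·δ_{QQ} = 0.008, so R_Q = (2.8237 − 0.008)/0.014082 = 199.9 kN.
Moment equilibrium about P: M_P = Σ(load moments about P) − R_Q·L = 2763 − 199.9×11.5 = 463.5 kN·m.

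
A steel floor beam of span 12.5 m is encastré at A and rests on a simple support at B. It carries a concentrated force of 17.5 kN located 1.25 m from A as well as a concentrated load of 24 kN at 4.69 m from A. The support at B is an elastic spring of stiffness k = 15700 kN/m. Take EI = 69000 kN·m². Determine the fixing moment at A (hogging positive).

M_A = 76.23 kN·m

Remove the prop at B; the released (primary) structure is a cantilever built in at A.
Downward deflection at the released point B due to the loads:
  point load 17.5 at a = 1.25: Pa²(3L − a)/(6EI) = 165.2/EI
  point load 24 at a = 4.69: Pa²(3L − a)/(6EI) = 2887/EI
  δ_0 = 3052/EI
Tip deflection under a unit load at B: L³/(3EI) = 651/EI.
With EI = 69000 kN·m²: δ_0 = 0.044231 m and δ_{BB} = 0.009435 m/kN.
Compatibility — the spring shortens by R_B/k under the reaction it provides: δ_0 − R_B·δ_{BB} = R_B/k. With 1/k = 0.000064 m/kN, R_B = δ_0 / (δ_{BB} + 1/k) = 0.044231 / (0.009435 + 0.000064) = 4.656 kN.
Moment equilibrium about A: M_A = Σ(load moments about A) − R_B·L = 134.4 − 4.656×12.5 = 76.23 kN·m.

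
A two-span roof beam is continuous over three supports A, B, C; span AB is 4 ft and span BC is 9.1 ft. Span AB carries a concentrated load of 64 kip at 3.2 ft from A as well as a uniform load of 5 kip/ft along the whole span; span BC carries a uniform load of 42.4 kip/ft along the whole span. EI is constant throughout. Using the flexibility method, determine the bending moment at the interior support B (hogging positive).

Insert a hinge at B; M_B is the redundant, and each span becomes simply supported.
End slopes at the hinge B, treating each span as simply supported:
  span AB: point load 64 at a = 3.2: Pab(L + a)/(6LEI) = 49.15/EI
  span AB: UDL 5: wL³/(24EI) = 13.33/EI
  span BC: UDL 42.4: wL³/(24EI) = 1331/EI
  relative rotation θ_0 = (62.49 + 1331)/EI = 1394/EI
A unit hogging moment at B produces rotation L₁/(3EI) + L₂/(3EI) = 4.367/EI.
Slope continuity at B: θ_0 = M_B·4.367/EI, so M_B = 1394/4.367 = 319.2 kip·ft (hogging).

M_B = 319.2 kip·ft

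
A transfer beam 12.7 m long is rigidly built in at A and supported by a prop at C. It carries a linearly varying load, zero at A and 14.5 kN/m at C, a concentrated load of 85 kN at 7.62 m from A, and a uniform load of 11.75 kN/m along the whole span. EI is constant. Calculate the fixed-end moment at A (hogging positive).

M_A = 554.7 kN·m

Release the roller at C. Primary structure: cantilever fixed at A.
Downward deflection at the released point C due to the loads:
  triangular load, peak 14.5 at the free end: 11w₀L⁴/(120EI) = 34578/EI
  point load 85 at a = 7.62: Pa²(3L − a)/(6EI) = 25072/EI
  UDL 11.75: wL⁴/(8EI) = 38209/EI
  δ_0 = 97859/EI
Tip deflection under a unit load at C: L³/(3EI) = 682.8/EI.
The prop prevents deflection at C: R_C = δ_0/δ_{CC} = 97859/682.8 = 143.3 kN.
Moment equilibrium about A: M_A = Σ(load moments about A) − R_C·L = 2375 − 143.3×12.7 = 554.7 kN·m.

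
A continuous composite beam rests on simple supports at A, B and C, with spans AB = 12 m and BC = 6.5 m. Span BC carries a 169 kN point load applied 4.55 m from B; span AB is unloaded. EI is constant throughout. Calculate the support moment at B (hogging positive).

M_B = 52.68 kN·m

Release continuity at B by inserting a hinge; the redundant is the internal moment M_B. The primary structure is two simply-supported spans AB and BC.
Discontinuity in slope at B on the released structure — sum the simple-span end rotations:
  span BC: point load 169 at a = 4.55: Pab(L + b)/(6LEI) = 324.9/EI
  relative rotation θ_0 = (0 + 324.9)/EI = 324.9/EI
A unit hogging moment at B produces rotation L₁/(3EI) + L₂/(3EI) = 6.167/EI.
Compatibility: M_B·(L₁+L₂)/(3EI) = θ_0, giving M_B = 52.68 kN·m (hogging).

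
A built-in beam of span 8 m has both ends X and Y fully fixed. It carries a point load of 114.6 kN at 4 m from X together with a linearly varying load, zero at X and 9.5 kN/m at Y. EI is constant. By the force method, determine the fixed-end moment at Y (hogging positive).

M_Y = 145 kN·m

Take the two fixed-end moments M_X, M_Y as redundants; the released structure is the simple span XY.
Simple-span end rotations at X and Y under the given loads:
  at X: point load 114.6 at a = 4: Pab(L + b)/(6LEI) = 458.4/EI
  at Y: point load 114.6 at a = 4: Pab(L + a)/(6LEI) = 458.4/EI
  at X: triangular load, peak 9.5: 7w₀L³/(360EI) = 94.58/EI
  at Y: triangular load, peak 9.5: w₀L³/(45EI) = 108.1/EI
  θ_X0 = 553/EI,  θ_Y0 = 566.5/EI
Flexibility coefficients: a unit moment at one end gives L/(3EI) there and L/(6EI) at the far end, so f₁₁ = f₂₂ = 2.667/EI and f₁₂ = f₂₁ = 1.333/EI.
Compatibility — zero rotation at each built-in end:
  2.667 M_X + 1.333 M_Y = 553
  1.333 M_X + 2.667 M_Y = 566.5
Solving the pair gives M_X = 134.9 kN·m and M_Y = 145 kN·m (hogging).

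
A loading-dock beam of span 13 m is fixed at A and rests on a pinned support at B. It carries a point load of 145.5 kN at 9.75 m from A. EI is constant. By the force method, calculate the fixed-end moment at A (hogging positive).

Take the reaction at B as the redundant and release it; the primary structure is a cantilever fixed at A.
Primary-structure tip deflection at B by superposition:
  point load 145.5 at a = 9.75: Pa²(3L − a)/(6EI) = 67429/EI
Flexibility coefficient — unit upward force at B: δ_{BB} = L³/(3EI) = 732.3/EI.
Compatibility at B: δ_0 − R_B·δ_{BB} = 0, so R_B = 67429/732.3 = 92.07 kN.
Moment equilibrium about A: M_A = Σ(load moments about A) − R_B·L = 1419 − 92.07×13 = 221.7 kN·m.

M_A = 221.7 kN·m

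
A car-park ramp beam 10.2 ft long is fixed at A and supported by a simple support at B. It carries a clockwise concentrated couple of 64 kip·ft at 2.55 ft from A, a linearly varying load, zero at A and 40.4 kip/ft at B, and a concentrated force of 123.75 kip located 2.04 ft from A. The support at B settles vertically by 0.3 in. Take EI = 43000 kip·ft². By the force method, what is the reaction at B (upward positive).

R_B = 121.3 kip

Choose R_B as the redundant. The primary structure is the cantilever fixed at A.
Deflection at B on the released cantilever, summing each load's contribution:
  clockwise couple 64 at a = 2.55: M₀a(2L − a)/(2EI) = 1457/EI
  triangular load, peak 40.4 at the free end: 11w₀L⁴/(120EI) = 40086/EI
  point load 123.75 at a = 2.04: Pa²(3L − a)/(6EI) = 2451/EI
  δ_0 = 43994/EI
Flexibility coefficient — unit upward force at B: δ_{BB} = L³/(3EI) = 353.7/EI.
With EI = 43000 kip·ft²: δ_0 = 1.0231 ft and δ_{BB} = 0.008226 ft/kip.
Compatibility — the beam at B must follow the support down by 0.025 ft: δ_0 − R_B·δ_{BB} = 0.025, so R_B = (1.0231 − 0.025)/0.008226 = 121.3 kip.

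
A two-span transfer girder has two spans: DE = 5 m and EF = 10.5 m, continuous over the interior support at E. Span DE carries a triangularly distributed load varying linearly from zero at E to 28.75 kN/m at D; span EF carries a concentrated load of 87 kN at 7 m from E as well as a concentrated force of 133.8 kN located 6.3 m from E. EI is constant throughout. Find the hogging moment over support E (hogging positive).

M_E = 265.1 kN·m

Release continuity at E by inserting a hinge; the redundant is the internal moment M_E. The primary structure is two simply-supported spans DE and EF.
End slopes at the hinge E, treating each span as simply supported:
  span DE: triangular load, peak 28.75: 7w₀L³/(360EI) = 69.88/EI
  span EF: point load 87 at a = 7: Pab(L + b)/(6LEI) = 473.7/EI
  span EF: point load 133.8 at a = 6.3: Pab(L + b)/(6LEI) = 826.1/EI
  relative rotation θ_0 = (69.88 + 1300)/EI = 1370/EI
A unit hogging moment at E produces rotation L₁/(3EI) + L₂/(3EI) = 5.167/EI.
Compatibility: M_E·(L₁+L₂)/(3EI) = θ_0, giving M_E = 265.1 kN·m (hogging).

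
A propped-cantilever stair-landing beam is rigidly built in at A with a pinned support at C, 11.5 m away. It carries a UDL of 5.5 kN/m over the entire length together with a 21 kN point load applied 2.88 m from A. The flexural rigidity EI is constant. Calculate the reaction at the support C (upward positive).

R_C = 25.53 kN

Release the roller at C. Primary structure: cantilever fixed at A.
Free-end deflection of the primary structure under the applied loading (downward +):
  UDL 5.5: wL⁴/(8EI) = 12024/EI
  point load 21 at a = 2.88: Pa²(3L − a)/(6EI) = 917.9/EI
  δ_0 = 12942/EI
Flexibility coefficient — unit upward force at C: δ_{CC} = L³/(3EI) = 507/EI.
The prop prevents deflection at C: R_C = δ_0/δ_{CC} = 12942/507 = 25.53 kN.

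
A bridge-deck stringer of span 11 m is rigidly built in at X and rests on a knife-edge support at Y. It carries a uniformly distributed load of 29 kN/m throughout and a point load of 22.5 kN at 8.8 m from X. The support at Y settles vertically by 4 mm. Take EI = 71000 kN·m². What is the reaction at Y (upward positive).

Remove the prop at Y; the released (primary) structure is a cantilever built in at X.
Primary-structure tip deflection at Y by superposition:
  UDL 29: wL⁴/(8EI) = 53074/EI
  point load 22.5 at a = 8.8: Pa²(3L − a)/(6EI) = 7028/EI
  δ_0 = 60101/EI
Tip deflection under a unit load at Y: L³/(3EI) = 443.7/EI.
With EI = 71000 kN·m²: δ_0 = 0.8465 m and δ_{YY} = 0.006249 m/kN.
Compatibility — the beam at Y must follow the support down by 0.004 m: δ_0 − R_Y·δ_{YY} = 0.004, so R_Y = (0.8465 − 0.004)/0.006249 = 134.8 kN.

R_Y = 134.8 kN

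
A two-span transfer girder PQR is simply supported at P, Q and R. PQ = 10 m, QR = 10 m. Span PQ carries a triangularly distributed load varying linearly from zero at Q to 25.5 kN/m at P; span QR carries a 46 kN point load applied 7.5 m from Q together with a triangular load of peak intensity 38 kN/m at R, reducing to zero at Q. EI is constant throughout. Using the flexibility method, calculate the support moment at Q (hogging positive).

M_Q = 212.2 kN·m

Insert a hinge at Q; M_Q is the redundant, and each span becomes simply supported.
End slopes at the hinge Q, treating each span as simply supported:
  span PQ: triangular load, peak 25.5: 7w₀L³/(360EI) = 495.8/EI
  span QR: point load 46 at a = 7.5: Pab(L + b)/(6LEI) = 179.7/EI
  span QR: triangular load, peak 38: 7w₀L³/(360EI) = 738.9/EI
  relative rotation θ_0 = (495.8 + 918.6)/EI = 1414/EI
A unit hogging moment at Q produces rotation L₁/(3EI) + L₂/(3EI) = 6.667/EI.
Compatibility: M_Q·(L₁+L₂)/(3EI) = θ_0, giving M_Q = 212.2 kN·m (hogging).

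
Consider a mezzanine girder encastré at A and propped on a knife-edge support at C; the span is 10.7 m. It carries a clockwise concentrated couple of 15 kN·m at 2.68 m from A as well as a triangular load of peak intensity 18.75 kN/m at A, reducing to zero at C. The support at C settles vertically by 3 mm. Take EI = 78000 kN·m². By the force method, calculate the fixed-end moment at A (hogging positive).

Take the reaction at C as the redundant and release it; the primary structure is a cantilever fixed at A.
Deflection at C on the released cantilever, summing each load's contribution:
  clockwise couple 15 at a = 2.68: M₀a(2L − a)/(2EI) = 376.3/EI
  triangular load, peak 18.75 at the fixed end: w₀L⁴/(30EI) = 8192/EI
  δ_0 = 8569/EI
Tip deflection under a unit load at C: L³/(3EI) = 408.3/EI.
With EI = 78000 kN·m²: δ_0 = 0.10986 m and δ_{CC} = 0.005235 m/kN.
Compatibility — the beam at C must follow the support down by 0.003 m: δ_0 − R_C·δ_{CC} = 0.003, so R_C = (0.10986 − 0.003)/0.005235 = 20.41 kN.
Moment equilibrium about A: M_A = Σ(load moments about A) − R_C·L = 372.8 − 20.41×10.7 = 154.4 kN·m.

M_A = 154.4 kN·m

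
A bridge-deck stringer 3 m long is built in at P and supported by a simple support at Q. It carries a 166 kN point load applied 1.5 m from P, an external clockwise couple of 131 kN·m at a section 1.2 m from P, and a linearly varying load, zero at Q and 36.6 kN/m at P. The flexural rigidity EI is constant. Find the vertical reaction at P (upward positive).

R_P = 116.1 kN

Take the reaction at Q as the redundant and release it; the primary structure is a cantilever fixed at P.
Downward deflection at the released point Q due to the loads:
  point load 166 at a = 1.5: Pa²(3L − a)/(6EI) = 466.9/EI
  clockwise couple 131 at a = 1.2: M₀a(2L − a)/(2EI) = 377.3/EI
  triangular load, peak 36.6 at the fixed end: w₀L⁴/(30EI) = 98.82/EI
  δ_0 = 943/EI
Flexibility coefficient — unit upward force at Q: δ_{QQ} = L³/(3EI) = 9/EI.
Compatibility at Q: δ_0 − R_Q·δ_{QQ} = 0, so R_Q = 943/9 = 104.8 kN.
Vertical equilibrium: R_P = ΣP − R_Q = 220.9 − 104.8 = 116.1 kN.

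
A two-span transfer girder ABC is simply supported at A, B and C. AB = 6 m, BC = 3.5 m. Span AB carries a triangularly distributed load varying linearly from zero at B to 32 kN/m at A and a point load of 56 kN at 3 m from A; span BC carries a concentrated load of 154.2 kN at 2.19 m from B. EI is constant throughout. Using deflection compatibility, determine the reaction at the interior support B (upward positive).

Take M_B as the redundant. Released structure: two simple spans AB and BC with a hinge at B.
Rotations at B on the released spans (each span's end-slope, ×1/EI):
  span AB: triangular load, peak 32: 7w₀L³/(360EI) = 134.4/EI
  span AB: point load 56 at a = 3: Pab(L + a)/(6LEI) = 126/EI
  span BC: point load 154.2 at a = 2.19: Pab(L + b)/(6LEI) = 101.3/EI
  relative rotation θ_0 = (260.4 + 101.3)/EI = 361.7/EI
A unit hogging moment at B produces rotation L₁/(3EI) + L₂/(3EI) = 3.167/EI.
Compatibility: M_B·(L₁+L₂)/(3EI) = θ_0, giving M_B = 114.2 kN·m (hogging).
Span AB, ΣM about A with M_B applied at B: R_B^{AB}·6 = 360 + 114.2, so R_B^{AB} = 79.04 kN and R_A = 152 − 79.04 = 72.96 kN.
Span BC, ΣM about C: R_B^{BC}·3.5 = 202 + 114.2, so R_B^{BC} = 90.35 kN and R_C = 154.2 − 90.35 = 63.85 kN.
R_B = 79.04 + 90.35 = 169.4 kN.

R_B = 169.4 kN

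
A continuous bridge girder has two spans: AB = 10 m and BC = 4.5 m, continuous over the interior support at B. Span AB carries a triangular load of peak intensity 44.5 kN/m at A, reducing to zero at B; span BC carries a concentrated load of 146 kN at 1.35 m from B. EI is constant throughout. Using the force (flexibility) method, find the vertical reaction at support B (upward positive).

R_B = 245.8 kN

Insert a hinge at B; M_B is the redundant, and each span becomes simply supported.
End slopes at the hinge B, treating each span as simply supported:
  span AB: triangular load, peak 44.5: 7w₀L³/(360EI) = 865.3/EI
  span BC: point load 146 at a = 1.35: Pab(L + b)/(6LEI) = 175.9/EI
  relative rotation θ_0 = (865.3 + 175.9)/EI = 1041/EI
A unit hogging moment at B produces rotation L₁/(3EI) + L₂/(3EI) = 4.833/EI.
Slope continuity at B: θ_0 = M_B·4.833/EI, so M_B = 1041/4.833 = 215.4 kN·m (hogging).
Span AB, ΣM about A with M_B applied at B: R_B^{AB}·10 = 741.7 + 215.4, so R_B^{AB} = 95.71 kN and R_A = 222.5 − 95.71 = 126.8 kN.
Span BC, ΣM about C: R_B^{BC}·4.5 = 459.9 + 215.4, so R_B^{BC} = 150.1 kN and R_C = 146 − 150.1 = -4.071 kN.
R_B = 95.71 + 150.1 = 245.8 kN.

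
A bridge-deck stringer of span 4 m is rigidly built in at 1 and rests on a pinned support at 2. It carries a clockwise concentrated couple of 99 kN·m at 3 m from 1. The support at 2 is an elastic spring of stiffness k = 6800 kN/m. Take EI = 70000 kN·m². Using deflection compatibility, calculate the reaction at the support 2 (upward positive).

Release the roller at 2. Primary structure: cantilever fixed at 1.
Deflection at 2 on the released cantilever, summing each load's contribution:
  clockwise couple 99 at a = 3: M₀a(2L − a)/(2EI) = 742.5/EI
Tip deflection under a unit load at 2: L³/(3EI) = 21.33/EI.
With EI = 70000 kN·m²: δ_0 = 0.010607 m and δ_{22} = 0.000305 m/kN.
Compatibility — the spring shortens by R_2/k under the reaction it provides: δ_0 − R_2·δ_{22} = R_2/k. With 1/k = 0.000147 m/kN, R_2 = δ_0 / (δ_{22} + 1/k) = 0.010607 / (0.000305 + 0.000147) = 23.48 kN.

R_2 = 23.48 kN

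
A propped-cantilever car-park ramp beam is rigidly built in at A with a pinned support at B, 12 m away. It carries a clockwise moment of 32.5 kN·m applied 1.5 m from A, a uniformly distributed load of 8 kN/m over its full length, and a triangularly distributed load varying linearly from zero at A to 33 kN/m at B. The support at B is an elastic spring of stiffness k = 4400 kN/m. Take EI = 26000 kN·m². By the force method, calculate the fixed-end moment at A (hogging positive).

Release the roller at B. Primary structure: cantilever fixed at A.
Deflection at B on the released cantilever, summing each load's contribution:
  clockwise couple 32.5 at a = 1.5: M₀a(2L − a)/(2EI) = 548.4/EI
  UDL 8: wL⁴/(8EI) = 20736/EI
  triangular load, peak 33 at the free end: 11w₀L⁴/(120EI) = 62726/EI
  δ_0 = 84011/EI
Tip deflection under a unit load at B: L³/(3EI) = 576/EI.
With EI = 26000 kN·m²: δ_0 = 3.2312 m and δ_{BB} = 0.022154 m/kN.
Compatibility — the spring shortens by R_B/k under the reaction it provides: δ_0 − R_B·δ_{BB} = R_B/k. With 1/k = 0.000227 m/kN, R_B = δ_0 / (δ_{BB} + 1/k) = 3.2312 / (0.022154 + 0.000227) = 144.4 kN.
Moment equilibrium about A: M_A = Σ(load moments about A) − R_B·L = 2192 − 144.4×12 = 460 kN·m.

M_A = 460 kN·m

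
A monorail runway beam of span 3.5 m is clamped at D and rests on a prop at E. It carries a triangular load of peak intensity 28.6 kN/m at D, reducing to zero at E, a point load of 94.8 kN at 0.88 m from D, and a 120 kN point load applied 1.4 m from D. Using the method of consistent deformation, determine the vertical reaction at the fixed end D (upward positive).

R_D = 221.6 kN

Release the roller at E. Primary structure: cantilever fixed at D.
Downward deflection at the released point E due to the loads:
  triangular load, peak 28.6 at the fixed end: w₀L⁴/(30EI) = 143.1/EI
  point load 94.8 at a = 0.88: Pa²(3L − a)/(6EI) = 117.7/EI
  point load 120 at a = 1.4: Pa²(3L − a)/(6EI) = 356.7/EI
  δ_0 = 617.5/EI
Tip deflection under a unit load at E: L³/(3EI) = 14.29/EI.
Compatibility at E: δ_0 − R_E·δ_{EE} = 0, so R_E = 617.5/14.29 = 43.21 kN.
Vertical equilibrium: R_D = ΣP − R_E = 264.9 − 43.21 = 221.6 kN.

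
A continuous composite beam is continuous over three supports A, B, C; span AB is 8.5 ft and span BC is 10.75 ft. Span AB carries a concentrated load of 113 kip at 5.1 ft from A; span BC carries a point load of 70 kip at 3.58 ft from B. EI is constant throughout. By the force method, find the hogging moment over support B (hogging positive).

Insert a hinge at B; M_B is the redundant, and each span becomes simply supported.
End slopes at the hinge B, treating each span as simply supported:
  span AB: point load 113 at a = 5.1: Pab(L + a)/(6LEI) = 522.5/EI
  span BC: point load 70 at a = 3.58: Pab(L + b)/(6LEI) = 499.2/EI
  relative rotation θ_0 = (522.5 + 499.2)/EI = 1022/EI
A unit hogging moment at B produces rotation L₁/(3EI) + L₂/(3EI) = 6.417/EI.
Compatibility: M_B·(L₁+L₂)/(3EI) = θ_0, giving M_B = 159.2 kip·ft (hogging).

M_B = 159.2 kip·ft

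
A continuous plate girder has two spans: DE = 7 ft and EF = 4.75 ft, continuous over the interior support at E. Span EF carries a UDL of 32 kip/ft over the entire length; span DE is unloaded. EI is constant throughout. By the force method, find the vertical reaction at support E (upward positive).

R_E = 88.89 kip

Release continuity at E by inserting a hinge; the redundant is the internal moment M_E. The primary structure is two simply-supported spans DE and EF.
Discontinuity in slope at E on the released structure — sum the simple-span end rotations:
  span EF: UDL 32: wL³/(24EI) = 142.9/EI
  relative rotation θ_0 = (0 + 142.9)/EI = 142.9/EI
A unit hogging moment at E produces rotation L₁/(3EI) + L₂/(3EI) = 3.917/EI.
Compatibility: M_E·(L₁+L₂)/(3EI) = θ_0, giving M_E = 36.48 kip·ft (hogging).
Span DE, ΣM about D with M_E applied at E: R_E^{DE}·7 = 0 + 36.48, so R_E^{DE} = 5.212 kip and R_D = 0 − 5.212 = -5.212 kip.
Span EF, ΣM about F: R_E^{EF}·4.75 = 361 + 36.48, so R_E^{EF} = 83.68 kip and R_F = 152 − 83.68 = 68.32 kip.
R_E = 5.212 + 83.68 = 88.89 kip.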